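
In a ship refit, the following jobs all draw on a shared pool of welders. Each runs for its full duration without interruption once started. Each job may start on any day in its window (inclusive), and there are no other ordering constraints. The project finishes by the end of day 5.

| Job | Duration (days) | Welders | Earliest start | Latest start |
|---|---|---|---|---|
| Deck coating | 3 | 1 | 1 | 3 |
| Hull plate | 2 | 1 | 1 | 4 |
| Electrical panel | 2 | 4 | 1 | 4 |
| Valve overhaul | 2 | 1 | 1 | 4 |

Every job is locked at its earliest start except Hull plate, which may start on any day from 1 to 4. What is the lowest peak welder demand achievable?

6

Hull plate@1: d1:7  d2:7  d3:1  d4:0  d5:0 → peak 7
Hull plate@2: d1:6  d2:7  d3:2  d4:0  d5:0 → peak 7
Hull plate@3: d1:6  d2:6  d3:2  d4:1  d5:0 → peak 6
Hull plate@4: d1:6  d2:6  d3:1  d4:1  d5:1 → peak 6
Best is Hull plate@3, peak 6.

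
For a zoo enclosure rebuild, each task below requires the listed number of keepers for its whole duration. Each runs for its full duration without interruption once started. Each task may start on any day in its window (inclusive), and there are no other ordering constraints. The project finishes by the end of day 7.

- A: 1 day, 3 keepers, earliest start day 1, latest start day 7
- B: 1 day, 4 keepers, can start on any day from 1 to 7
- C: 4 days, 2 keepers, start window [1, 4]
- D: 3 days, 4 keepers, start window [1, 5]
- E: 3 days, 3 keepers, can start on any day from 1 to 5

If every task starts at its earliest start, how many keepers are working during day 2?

9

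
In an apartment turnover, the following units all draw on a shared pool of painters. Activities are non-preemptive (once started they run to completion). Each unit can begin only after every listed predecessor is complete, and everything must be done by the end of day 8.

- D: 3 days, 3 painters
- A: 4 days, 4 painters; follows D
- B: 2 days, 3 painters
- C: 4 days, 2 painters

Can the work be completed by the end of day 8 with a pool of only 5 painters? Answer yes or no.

no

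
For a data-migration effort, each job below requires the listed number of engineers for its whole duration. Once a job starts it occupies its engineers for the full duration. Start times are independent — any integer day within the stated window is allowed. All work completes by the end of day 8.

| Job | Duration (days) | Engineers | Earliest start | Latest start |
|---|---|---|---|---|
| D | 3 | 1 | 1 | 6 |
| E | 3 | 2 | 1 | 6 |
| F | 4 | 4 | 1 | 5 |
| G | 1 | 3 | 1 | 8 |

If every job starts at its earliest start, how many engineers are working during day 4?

4

At early start, day 4 has: F.
Demand: 4 = 4.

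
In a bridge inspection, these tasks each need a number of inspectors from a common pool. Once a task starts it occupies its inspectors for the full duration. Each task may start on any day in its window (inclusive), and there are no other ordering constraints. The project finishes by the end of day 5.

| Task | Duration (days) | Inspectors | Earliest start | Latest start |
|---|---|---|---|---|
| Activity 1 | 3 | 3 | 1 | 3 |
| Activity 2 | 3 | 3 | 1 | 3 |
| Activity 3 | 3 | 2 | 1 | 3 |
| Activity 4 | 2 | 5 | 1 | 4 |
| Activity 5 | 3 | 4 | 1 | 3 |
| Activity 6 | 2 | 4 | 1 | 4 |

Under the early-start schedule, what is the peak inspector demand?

Early-start schedule: Activity 1@1, Activity 2@1, Activity 3@1, Activity 4@1, Activity 5@1, Activity 6@1.
Load per day: day 1: 21, day 2: 21, day 3: 12, day 4: 0, day 5: 0.
Peak is 21.

21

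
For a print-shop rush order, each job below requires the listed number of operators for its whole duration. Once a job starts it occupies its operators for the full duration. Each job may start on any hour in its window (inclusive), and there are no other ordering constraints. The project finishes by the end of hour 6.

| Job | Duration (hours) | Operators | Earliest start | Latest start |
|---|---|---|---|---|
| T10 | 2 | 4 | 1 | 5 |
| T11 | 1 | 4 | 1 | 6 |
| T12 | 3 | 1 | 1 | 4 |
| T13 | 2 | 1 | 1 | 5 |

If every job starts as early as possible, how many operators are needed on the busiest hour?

10

Early-start schedule: T10@1, T11@1, T12@1, T13@1.
Load per hour: hour 1: 10, hour 2: 6, hour 3: 1, hour 4: 0, hour 5: 0, hour 6: 0.
Peak is 10.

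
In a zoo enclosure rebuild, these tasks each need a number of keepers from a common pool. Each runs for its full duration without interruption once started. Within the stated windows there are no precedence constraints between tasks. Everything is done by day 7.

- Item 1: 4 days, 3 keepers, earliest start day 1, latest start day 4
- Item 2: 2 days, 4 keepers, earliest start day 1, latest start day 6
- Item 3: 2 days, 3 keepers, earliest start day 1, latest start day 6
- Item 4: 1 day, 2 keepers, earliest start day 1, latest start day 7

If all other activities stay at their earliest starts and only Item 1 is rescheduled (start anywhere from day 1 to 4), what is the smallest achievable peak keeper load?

Item 1@1: d1:12  d2:10  d3:3  d4:3  d5:0  d6:0  d7:0 → peak 12
Item 1@2: d1:9  d2:10  d3:3  d4:3  d5:3  d6:0  d7:0 → peak 10
Item 1@3: d1:9  d2:7  d3:3  d4:3  d5:3  d6:3  d7:0 → peak 9
Item 1@4: d1:9  d2:7  d3:0  d4:3  d5:3  d6:3  d7:3 → peak 9
Best is Item 1@3, peak 9.

9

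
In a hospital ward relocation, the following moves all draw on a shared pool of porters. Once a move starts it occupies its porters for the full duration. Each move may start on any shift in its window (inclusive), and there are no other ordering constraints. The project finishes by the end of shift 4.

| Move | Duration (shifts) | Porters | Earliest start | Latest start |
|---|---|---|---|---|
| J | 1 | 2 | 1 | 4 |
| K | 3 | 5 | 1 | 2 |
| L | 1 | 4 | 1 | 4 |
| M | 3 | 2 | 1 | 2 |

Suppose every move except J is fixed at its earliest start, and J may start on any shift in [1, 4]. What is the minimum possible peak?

11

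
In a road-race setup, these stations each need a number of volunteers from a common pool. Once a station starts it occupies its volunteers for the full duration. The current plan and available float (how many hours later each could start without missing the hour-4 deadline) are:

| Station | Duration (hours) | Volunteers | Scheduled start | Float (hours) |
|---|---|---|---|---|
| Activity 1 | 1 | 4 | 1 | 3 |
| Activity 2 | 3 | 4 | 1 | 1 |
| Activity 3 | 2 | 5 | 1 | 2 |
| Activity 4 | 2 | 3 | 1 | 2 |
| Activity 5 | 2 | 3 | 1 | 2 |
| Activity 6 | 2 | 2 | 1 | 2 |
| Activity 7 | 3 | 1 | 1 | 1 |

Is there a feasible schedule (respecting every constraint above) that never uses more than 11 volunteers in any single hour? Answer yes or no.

no

Total volunteer-hours = 45; over 4 hours the average is 45/4 > 11, so some hour must exceed 11.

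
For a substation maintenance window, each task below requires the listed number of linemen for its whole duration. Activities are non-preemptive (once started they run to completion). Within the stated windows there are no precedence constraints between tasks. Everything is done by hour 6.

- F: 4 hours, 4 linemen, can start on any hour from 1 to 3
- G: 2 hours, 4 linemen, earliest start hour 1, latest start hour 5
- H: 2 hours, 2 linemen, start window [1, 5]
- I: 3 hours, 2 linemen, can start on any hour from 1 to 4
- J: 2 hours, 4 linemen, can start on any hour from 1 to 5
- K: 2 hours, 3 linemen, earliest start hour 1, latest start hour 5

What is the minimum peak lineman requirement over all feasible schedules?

Early-start (F@1, G@1, H@1, I@1, J@1, K@1) gives peak 19: h1:19  h2:19  h3:6  h4:4  h5:0  h6:0.
Shift H→3, I→3, J→5, K→5.
Schedule F@1, G@1, H@3, I@3, J@5, K@5: h1:8  h2:8  h3:8  h4:8  h5:9  h6:7 — peak 9.

9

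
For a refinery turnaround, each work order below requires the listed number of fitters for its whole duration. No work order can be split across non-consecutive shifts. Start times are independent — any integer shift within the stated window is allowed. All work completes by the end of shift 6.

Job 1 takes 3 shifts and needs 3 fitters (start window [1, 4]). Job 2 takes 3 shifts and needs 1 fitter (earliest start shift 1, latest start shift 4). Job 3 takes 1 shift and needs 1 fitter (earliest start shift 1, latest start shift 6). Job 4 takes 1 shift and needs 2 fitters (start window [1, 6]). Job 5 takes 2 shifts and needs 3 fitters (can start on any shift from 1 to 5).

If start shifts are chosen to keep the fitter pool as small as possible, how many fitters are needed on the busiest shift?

4

Early-start (Job 1@1, Job 2@1, Job 3@1, Job 4@1, Job 5@1) gives peak 10: s1:10  s2:7  s3:4  s4:0  s5:0  s6:0.
Shift Job 3→4, Job 4→4, Job 5→5.
Schedule Job 1@1, Job 2@1, Job 3@4, Job 4@4, Job 5@5: s1:4  s2:4  s3:4  s4:3  s5:3  s6:3 — peak 4.
Total fitter-shifts = 21 over 6 shifts ⇒ peak ≥ ⌈21/6⌉ = 4, so 4 is optimal.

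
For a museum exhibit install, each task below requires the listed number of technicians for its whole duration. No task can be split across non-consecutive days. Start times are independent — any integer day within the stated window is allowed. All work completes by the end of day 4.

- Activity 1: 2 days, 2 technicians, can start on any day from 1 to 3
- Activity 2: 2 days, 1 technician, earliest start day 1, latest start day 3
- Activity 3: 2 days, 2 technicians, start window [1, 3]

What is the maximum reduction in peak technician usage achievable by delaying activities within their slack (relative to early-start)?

2

Early-start peak: d1:5  d2:5  d3:0  d4:0 ⇒ 5.
Leveled (Activity 1@1, Activity 2@1, Activity 3@3): d1:3  d2:3  d3:2  d4:2 ⇒ 3.
Reduction 5 − 3 = 2.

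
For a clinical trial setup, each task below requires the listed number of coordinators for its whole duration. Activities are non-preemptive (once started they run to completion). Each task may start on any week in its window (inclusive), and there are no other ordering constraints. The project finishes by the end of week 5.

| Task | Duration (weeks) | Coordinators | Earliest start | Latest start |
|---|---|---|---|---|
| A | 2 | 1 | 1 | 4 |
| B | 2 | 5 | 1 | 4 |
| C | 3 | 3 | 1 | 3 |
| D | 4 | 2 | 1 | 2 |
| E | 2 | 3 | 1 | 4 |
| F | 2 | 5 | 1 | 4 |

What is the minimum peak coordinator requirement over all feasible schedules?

11

Early-start (A@1, B@1, C@1, D@1, E@1, F@1) gives peak 19: w1:19  w2:19  w3:5  w4:2  w5:0.
Shift E→3, F→4.
Schedule A@1, B@1, C@1, D@1, E@3, F@4: w1:11  w2:11  w3:8  w4:10  w5:5 — peak 11.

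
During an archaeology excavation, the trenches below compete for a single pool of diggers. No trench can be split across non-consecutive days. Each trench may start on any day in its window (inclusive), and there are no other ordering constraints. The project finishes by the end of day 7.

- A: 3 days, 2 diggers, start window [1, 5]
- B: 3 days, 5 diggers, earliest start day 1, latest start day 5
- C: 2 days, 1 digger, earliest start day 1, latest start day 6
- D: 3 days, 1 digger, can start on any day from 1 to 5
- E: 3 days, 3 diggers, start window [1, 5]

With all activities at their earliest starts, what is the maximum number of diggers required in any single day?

Early-start schedule: A@1, B@1, C@1, D@1, E@1.
Load per day: day 1: 12, day 2: 12, day 3: 11, day 4: 0, day 5: 0, day 6: 0, day 7: 0.
Peak is 12.

12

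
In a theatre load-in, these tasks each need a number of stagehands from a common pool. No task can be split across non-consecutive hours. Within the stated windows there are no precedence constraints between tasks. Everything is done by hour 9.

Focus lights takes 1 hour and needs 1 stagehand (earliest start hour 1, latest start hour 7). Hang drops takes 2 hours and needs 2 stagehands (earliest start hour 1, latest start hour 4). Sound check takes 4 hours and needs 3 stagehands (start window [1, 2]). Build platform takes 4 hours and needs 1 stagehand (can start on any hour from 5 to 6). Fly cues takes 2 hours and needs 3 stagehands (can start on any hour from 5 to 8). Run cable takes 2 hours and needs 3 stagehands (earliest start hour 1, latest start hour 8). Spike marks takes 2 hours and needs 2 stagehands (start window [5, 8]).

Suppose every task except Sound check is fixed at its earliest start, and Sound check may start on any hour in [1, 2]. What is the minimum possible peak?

Sound check@1: h1:9  h2:8  h3:3  h4:3  h5:6  h6:6  h7:1  h8:1  h9:0 → peak 9
Sound check@2: h1:6  h2:8  h3:3  h4:3  h5:9  h6:6  h7:1  h8:1  h9:0 → peak 9
Best is Sound check@1, peak 9.

9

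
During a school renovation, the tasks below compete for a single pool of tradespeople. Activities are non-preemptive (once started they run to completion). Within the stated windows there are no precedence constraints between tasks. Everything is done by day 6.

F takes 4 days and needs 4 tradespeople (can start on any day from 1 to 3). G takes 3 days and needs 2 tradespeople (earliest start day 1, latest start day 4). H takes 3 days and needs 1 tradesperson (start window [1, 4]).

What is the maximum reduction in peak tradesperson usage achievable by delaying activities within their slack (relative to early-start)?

Early-start peak: d1:7  d2:7  d3:7  d4:4  d5:0  d6:0 ⇒ 7.
Leveled (F@1, G@1, H@4): d1:6  d2:6  d3:6  d4:5  d5:1  d6:1 ⇒ 6.
Reduction 7 − 6 = 1.

1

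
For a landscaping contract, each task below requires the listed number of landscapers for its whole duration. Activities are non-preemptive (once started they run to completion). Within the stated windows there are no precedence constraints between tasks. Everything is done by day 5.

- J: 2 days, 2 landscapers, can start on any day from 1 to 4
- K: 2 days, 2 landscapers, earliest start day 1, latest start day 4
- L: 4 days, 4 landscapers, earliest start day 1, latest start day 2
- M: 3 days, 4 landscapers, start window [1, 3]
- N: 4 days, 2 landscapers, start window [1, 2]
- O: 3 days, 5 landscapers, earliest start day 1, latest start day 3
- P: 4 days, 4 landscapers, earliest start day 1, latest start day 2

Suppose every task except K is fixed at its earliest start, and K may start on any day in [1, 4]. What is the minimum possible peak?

K@1: d1:23  d2:23  d3:19  d4:10  d5:0 → peak 23
K@2: d1:21  d2:23  d3:21  d4:10  d5:0 → peak 23
K@3: d1:21  d2:21  d3:21  d4:12  d5:0 → peak 21
K@4: d1:21  d2:21  d3:19  d4:12  d5:2 → peak 21
Best is K@3, peak 21.

21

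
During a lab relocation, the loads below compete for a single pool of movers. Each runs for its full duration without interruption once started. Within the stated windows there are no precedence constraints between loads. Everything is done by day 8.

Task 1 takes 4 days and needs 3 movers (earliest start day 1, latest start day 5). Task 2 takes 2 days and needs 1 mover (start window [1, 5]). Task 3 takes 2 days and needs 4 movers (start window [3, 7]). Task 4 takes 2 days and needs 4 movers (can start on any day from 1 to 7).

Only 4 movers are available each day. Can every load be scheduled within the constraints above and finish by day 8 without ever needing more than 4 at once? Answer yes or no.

yes

Schedule Task 1@1, Task 2@1, Task 3@5, Task 4@7: d1:4  d2:4  d3:3  d4:3  d5:4  d6:4  d7:4  d8:4 — peak 4 ≤ 4.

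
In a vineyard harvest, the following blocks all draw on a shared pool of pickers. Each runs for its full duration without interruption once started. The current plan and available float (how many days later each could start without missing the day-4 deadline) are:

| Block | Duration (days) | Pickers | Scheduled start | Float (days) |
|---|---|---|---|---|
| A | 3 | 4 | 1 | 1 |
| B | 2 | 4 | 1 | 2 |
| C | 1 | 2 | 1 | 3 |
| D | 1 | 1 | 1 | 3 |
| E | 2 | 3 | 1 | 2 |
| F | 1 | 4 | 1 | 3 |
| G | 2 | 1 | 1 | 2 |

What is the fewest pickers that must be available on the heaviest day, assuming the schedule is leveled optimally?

9

Early-start (A@1, B@1, C@1, D@1, E@1, F@1, G@1) gives peak 19: d1:19  d2:12  d3:4  d4:0.
Shift C→3, D→4, E→3, F→4.
Schedule A@1, B@1, C@3, D@4, E@3, F@4, G@1: d1:9  d2:9  d3:9  d4:8 — peak 9.
Total picker-days = 35 over 4 days ⇒ peak ≥ ⌈35/4⌉ = 9, so 9 is optimal.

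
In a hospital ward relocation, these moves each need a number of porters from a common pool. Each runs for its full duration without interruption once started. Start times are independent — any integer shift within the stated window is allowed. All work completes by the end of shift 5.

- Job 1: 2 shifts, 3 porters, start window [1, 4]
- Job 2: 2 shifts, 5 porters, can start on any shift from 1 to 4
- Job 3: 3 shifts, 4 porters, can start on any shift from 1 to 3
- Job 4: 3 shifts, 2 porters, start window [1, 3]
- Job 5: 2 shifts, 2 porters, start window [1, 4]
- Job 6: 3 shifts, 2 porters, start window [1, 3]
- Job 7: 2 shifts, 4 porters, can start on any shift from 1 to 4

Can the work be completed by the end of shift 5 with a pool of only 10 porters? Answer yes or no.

Total porter-shifts = 52; over 5 shifts the average is 52/5 > 10, so some shift must exceed 10.

no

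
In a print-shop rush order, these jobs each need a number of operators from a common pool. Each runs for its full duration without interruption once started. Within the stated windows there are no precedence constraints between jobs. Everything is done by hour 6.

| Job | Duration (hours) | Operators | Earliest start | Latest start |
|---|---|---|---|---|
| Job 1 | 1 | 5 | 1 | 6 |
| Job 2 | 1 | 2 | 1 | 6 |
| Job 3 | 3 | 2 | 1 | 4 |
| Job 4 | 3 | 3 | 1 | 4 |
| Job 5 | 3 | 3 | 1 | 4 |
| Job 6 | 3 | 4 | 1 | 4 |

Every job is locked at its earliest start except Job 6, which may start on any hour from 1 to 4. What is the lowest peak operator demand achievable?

Job 6@1: h1:19  h2:12  h3:12  h4:0  h5:0  h6:0 → peak 19
Job 6@2: h1:15  h2:12  h3:12  h4:4  h5:0  h6:0 → peak 15
Job 6@3: h1:15  h2:8  h3:12  h4:4  h5:4  h6:0 → peak 15
Job 6@4: h1:15  h2:8  h3:8  h4:4  h5:4  h6:4 → peak 15
Best is Job 6@2, peak 15.

15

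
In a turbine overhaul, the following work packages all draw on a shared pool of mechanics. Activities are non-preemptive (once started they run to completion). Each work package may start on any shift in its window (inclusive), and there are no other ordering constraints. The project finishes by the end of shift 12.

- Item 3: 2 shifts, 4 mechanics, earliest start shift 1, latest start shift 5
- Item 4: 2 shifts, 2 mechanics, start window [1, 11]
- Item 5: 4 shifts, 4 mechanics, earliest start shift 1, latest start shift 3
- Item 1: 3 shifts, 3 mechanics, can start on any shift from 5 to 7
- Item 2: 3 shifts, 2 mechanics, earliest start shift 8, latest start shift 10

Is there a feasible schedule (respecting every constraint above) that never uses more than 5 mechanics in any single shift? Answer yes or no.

yes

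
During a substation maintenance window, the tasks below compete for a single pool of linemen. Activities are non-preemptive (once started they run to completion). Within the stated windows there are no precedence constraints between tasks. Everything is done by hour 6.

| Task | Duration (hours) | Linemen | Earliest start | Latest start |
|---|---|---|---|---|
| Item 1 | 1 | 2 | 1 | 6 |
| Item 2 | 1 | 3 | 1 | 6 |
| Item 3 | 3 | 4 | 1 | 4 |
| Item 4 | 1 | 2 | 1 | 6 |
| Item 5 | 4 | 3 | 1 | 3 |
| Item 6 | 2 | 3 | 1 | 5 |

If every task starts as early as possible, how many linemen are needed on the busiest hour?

17

Early-start schedule: Item 1@1, Item 2@1, Item 3@1, Item 4@1, Item 5@1, Item 6@1.
Load per hour: hour 1: 17, hour 2: 10, hour 3: 7, hour 4: 3, hour 5: 0, hour 6: 0.
Peak is 17.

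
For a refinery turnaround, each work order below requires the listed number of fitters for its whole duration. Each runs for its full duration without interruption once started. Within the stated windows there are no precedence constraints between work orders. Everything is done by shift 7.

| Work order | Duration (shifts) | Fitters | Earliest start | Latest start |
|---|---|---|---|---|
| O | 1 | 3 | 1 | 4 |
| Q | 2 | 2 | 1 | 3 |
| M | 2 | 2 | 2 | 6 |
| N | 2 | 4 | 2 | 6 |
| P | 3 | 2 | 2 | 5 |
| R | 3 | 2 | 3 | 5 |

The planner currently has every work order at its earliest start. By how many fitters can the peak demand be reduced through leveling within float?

Early-start peak: s1:5  s2:10  s3:10  s4:4  s5:2  s6:0  s7:0 ⇒ 10.
Leveled (O@1, Q@1, M@2, N@3, P@4, R@5): s1:5  s2:4  s3:6  s4:6  s5:4  s6:4  s7:2 ⇒ 6.
Reduction 10 − 6 = 4.

4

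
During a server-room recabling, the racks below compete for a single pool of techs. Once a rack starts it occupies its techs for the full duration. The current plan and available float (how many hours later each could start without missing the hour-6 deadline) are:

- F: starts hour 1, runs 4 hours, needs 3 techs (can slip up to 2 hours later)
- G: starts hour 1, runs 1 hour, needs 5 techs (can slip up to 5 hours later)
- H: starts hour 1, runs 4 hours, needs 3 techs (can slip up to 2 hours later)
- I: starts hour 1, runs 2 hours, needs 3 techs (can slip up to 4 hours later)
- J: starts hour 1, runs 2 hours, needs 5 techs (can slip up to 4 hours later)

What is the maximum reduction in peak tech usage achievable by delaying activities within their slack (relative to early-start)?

10

Early-start peak: h1:19  h2:14  h3:6  h4:6  h5:0  h6:0 ⇒ 19.
Leveled (F@1, G@1, H@2, I@2, J@5): h1:8  h2:9  h3:9  h4:6  h5:8  h6:5 ⇒ 9.
Reduction 19 − 9 = 10.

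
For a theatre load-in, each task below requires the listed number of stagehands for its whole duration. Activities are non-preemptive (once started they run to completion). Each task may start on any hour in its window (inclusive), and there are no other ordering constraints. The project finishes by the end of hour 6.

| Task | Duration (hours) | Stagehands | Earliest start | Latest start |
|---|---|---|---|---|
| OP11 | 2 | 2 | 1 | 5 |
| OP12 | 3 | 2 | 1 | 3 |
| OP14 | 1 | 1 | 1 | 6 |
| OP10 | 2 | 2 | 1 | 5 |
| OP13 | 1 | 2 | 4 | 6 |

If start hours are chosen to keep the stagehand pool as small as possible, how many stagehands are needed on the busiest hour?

Early-start (OP11@1, OP12@1, OP14@1, OP10@1, OP13@4) gives peak 7: h1:7  h2:6  h3:2  h4:2  h5:0  h6:0.
Shift OP14→3, OP10→4.
Schedule OP11@1, OP12@1, OP14@3, OP10@4, OP13@4: h1:4  h2:4  h3:3  h4:4  h5:2  h6:0 — peak 4.

4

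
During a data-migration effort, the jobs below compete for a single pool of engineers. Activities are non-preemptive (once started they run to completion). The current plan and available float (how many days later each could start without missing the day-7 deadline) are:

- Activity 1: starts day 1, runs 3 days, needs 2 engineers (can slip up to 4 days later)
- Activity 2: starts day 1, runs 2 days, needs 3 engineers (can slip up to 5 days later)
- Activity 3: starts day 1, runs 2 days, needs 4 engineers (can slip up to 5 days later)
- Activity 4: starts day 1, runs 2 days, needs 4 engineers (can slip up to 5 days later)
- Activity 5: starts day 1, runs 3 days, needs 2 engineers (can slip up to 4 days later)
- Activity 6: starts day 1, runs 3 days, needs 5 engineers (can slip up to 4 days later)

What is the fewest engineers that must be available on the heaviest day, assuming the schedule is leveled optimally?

Early-start (Activity 1@1, Activity 2@1, Activity 3@1, Activity 4@1, Activity 5@1, Activity 6@1) gives peak 20: d1:20  d2:20  d3:9  d4:0  d5:0  d6:0  d7:0.
Shift Activity 2→4, Activity 4→3, Activity 6→5.
Schedule Activity 1@1, Activity 2@4, Activity 3@1, Activity 4@3, Activity 5@1, Activity 6@5: d1:8  d2:8  d3:8  d4:7  d5:8  d6:5  d7:5 — peak 8.

8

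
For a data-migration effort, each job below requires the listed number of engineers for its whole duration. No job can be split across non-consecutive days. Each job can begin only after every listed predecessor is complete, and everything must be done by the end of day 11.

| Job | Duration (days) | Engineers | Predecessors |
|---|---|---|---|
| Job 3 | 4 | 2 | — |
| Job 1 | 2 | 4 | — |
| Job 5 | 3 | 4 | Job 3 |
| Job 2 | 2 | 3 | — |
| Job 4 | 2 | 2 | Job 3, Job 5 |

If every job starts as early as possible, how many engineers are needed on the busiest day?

9

Early-start schedule: Job 3@1, Job 1@1, Job 5@5, Job 2@1, Job 4@8.
Load per day: day 1: 9, day 2: 9, day 3: 2, day 4: 2, day 5: 4, day 6: 4, day 7: 4, day 8: 2, day 9: 2, day 10: 0, day 11: 0.
Peak is 9.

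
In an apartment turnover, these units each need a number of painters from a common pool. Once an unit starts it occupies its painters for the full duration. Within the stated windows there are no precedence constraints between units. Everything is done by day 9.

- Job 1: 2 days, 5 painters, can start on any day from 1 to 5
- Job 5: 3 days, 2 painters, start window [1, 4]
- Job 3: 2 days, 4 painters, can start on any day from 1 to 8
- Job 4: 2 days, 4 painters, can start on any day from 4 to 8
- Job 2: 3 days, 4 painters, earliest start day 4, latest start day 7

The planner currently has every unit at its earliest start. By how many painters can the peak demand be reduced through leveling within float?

Early-start peak: d1:11  d2:11  d3:2  d4:8  d5:8  d6:4  d7:0  d8:0  d9:0 ⇒ 11.
Leveled (Job 1@1, Job 5@3, Job 3@3, Job 4@5, Job 2@7): d1:5  d2:5  d3:6  d4:6  d5:6  d6:4  d7:4  d8:4  d9:4 ⇒ 6.
Reduction 11 − 6 = 5.

5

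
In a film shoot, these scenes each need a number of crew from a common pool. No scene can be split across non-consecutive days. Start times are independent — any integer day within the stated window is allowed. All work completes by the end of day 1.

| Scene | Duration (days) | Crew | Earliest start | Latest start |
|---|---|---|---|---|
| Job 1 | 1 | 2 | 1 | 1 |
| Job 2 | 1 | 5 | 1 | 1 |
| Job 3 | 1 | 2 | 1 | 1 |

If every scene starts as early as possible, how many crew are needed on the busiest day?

Early-start schedule: Job 1@1, Job 2@1, Job 3@1.
Load per day: day 1: 9.
Peak is 9.

9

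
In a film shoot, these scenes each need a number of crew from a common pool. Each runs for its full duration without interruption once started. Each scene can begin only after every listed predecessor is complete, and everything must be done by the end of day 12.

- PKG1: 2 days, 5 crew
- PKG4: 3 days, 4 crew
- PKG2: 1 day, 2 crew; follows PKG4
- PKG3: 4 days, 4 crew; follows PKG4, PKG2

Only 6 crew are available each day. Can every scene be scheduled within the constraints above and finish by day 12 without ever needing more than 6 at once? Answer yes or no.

yes

Schedule PKG1@1, PKG4@3, PKG2@6, PKG3@7: d1:5  d2:5  d3:4  d4:4  d5:4  d6:2  d7:4  d8:4  d9:4  d10:4  d11:0  d12:0 — peak 5 ≤ 6.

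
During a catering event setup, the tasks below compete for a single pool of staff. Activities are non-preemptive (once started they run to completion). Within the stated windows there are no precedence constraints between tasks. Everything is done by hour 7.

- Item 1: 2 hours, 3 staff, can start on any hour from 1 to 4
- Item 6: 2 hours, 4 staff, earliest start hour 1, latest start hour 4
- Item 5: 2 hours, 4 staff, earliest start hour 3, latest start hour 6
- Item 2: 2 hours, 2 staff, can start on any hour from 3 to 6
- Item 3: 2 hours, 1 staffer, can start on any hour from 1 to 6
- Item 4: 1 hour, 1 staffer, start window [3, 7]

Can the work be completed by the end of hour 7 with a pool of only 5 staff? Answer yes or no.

yes

Schedule Item 1@3, Item 6@1, Item 5@5, Item 2@3, Item 3@1, Item 4@5: h1:5  h2:5  h3:5  h4:5  h5:5  h6:4  h7:0 — peak 5 ≤ 5.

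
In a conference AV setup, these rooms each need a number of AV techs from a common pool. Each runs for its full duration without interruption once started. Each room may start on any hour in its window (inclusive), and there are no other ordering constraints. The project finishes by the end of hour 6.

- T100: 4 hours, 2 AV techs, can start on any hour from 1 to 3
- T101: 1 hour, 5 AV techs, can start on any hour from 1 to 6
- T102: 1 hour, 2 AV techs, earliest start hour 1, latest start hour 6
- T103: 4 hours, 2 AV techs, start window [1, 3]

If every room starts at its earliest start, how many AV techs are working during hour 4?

4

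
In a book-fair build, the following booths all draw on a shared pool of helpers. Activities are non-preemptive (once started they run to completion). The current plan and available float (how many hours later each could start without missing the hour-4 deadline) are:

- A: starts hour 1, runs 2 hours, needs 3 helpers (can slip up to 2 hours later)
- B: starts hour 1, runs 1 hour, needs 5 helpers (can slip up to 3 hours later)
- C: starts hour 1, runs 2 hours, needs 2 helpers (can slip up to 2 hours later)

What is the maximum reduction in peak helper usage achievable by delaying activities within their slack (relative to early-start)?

5

Early-start peak: h1:10  h2:5  h3:0  h4:0 ⇒ 10.
Leveled (A@1, B@3, C@1): h1:5  h2:5  h3:5  h4:0 ⇒ 5.
Reduction 10 − 5 = 5.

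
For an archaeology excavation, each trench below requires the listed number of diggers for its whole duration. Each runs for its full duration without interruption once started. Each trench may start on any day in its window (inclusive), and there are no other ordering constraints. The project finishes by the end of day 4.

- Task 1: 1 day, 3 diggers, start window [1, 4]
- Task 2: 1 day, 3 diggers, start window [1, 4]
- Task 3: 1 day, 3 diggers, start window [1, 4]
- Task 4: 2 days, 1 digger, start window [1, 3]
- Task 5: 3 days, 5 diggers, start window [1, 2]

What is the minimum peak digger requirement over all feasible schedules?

Early-start (Task 1@1, Task 2@1, Task 3@1, Task 4@1, Task 5@1) gives peak 15: d1:15  d2:6  d3:5  d4:0.
Shift Task 3→2, Task 4→3, Task 5→2.
Schedule Task 1@1, Task 2@1, Task 3@2, Task 4@3, Task 5@2: d1:6  d2:8  d3:6  d4:6 — peak 8.

8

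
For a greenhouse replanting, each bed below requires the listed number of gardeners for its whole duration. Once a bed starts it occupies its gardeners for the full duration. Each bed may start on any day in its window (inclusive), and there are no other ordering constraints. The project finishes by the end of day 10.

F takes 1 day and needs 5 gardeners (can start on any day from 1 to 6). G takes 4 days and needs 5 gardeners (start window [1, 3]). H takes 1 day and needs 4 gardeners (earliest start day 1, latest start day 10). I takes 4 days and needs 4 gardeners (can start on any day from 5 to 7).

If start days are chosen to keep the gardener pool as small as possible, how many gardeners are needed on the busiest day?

5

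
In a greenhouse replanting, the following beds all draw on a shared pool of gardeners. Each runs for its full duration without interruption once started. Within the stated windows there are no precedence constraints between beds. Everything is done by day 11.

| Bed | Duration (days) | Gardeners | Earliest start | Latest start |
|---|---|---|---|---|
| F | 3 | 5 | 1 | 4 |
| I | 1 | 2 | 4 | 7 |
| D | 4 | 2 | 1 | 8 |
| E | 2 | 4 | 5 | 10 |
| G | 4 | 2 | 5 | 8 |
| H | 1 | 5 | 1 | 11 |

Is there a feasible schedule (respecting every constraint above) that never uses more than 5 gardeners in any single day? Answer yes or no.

yes

Schedule F@1, I@4, D@4, E@9, G@5, H@11: d1:5  d2:5  d3:5  d4:4  d5:4  d6:4  d7:4  d8:2  d9:4  d10:4  d11:5 — peak 5 ≤ 5.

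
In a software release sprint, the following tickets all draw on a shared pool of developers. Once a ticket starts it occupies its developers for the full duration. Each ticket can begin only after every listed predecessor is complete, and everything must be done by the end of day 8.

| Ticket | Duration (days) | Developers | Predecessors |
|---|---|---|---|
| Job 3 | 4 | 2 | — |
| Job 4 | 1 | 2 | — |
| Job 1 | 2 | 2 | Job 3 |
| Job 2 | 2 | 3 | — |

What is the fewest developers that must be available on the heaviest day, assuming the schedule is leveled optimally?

4

Early-start (Job 3@1, Job 4@1, Job 1@5, Job 2@1) gives peak 7: d1:7  d2:5  d3:2  d4:2  d5:2  d6:2  d7:0  d8:0.
Shift Job 2→7.
Schedule Job 3@1, Job 4@1, Job 1@5, Job 2@7: d1:4  d2:2  d3:2  d4:2  d5:2  d6:2  d7:3  d8:3 — peak 4.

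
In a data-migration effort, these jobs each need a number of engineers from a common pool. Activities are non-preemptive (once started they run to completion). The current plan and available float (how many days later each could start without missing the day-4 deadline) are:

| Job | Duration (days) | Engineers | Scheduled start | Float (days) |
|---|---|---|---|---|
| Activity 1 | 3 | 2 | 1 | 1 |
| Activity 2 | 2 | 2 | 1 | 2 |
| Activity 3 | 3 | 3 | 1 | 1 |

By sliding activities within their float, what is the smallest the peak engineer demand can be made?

Schedule Activity 1@1, Activity 2@1, Activity 3@1: d1:7  d2:7  d3:5  d4:0 — peak 7.
No arrangement of the 12 feasible schedules does better.

7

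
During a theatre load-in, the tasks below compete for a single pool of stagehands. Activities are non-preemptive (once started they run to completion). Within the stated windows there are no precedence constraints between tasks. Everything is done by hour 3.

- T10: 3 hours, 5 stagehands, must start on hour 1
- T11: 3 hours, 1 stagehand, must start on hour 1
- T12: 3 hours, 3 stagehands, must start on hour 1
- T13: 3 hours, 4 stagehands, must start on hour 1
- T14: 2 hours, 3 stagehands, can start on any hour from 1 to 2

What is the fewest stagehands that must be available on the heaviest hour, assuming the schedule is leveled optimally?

16

Schedule T10@1, T11@1, T12@1, T13@1, T14@1: h1:16  h2:16  h3:13 — peak 16.
No arrangement of the 2 feasible schedules does better.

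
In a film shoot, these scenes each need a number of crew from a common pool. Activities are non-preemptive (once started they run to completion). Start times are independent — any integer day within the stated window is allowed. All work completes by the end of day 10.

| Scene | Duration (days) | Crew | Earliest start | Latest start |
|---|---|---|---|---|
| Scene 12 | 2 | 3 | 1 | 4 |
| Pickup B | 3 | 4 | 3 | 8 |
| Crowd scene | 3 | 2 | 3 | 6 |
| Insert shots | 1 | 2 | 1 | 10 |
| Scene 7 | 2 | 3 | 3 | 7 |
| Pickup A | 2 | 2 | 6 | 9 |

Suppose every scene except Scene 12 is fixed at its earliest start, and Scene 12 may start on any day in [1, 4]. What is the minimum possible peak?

Scene 12@1: d1:5  d2:3  d3:9  d4:9  d5:6  d6:2  d7:2  d8:0  d9:0  d10:0 → peak 9
Scene 12@2: d1:2  d2:3  d3:12  d4:9  d5:6  d6:2  d7:2  d8:0  d9:0  d10:0 → peak 12
Scene 12@3: d1:2  d2:0  d3:12  d4:12  d5:6  d6:2  d7:2  d8:0  d9:0  d10:0 → peak 12
Scene 12@4: d1:2  d2:0  d3:9  d4:12  d5:9  d6:2  d7:2  d8:0  d9:0  d10:0 → peak 12
Best is Scene 12@1, peak 9.

9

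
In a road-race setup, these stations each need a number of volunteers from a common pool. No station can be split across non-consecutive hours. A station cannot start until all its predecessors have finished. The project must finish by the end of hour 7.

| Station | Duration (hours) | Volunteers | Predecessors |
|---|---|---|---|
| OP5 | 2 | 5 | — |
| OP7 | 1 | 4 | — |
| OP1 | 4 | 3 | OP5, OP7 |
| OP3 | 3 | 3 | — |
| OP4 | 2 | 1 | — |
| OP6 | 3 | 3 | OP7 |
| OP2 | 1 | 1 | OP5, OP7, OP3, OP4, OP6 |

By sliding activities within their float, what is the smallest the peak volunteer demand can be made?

8

Early-start (OP5@1, OP7@1, OP1@3, OP3@1, OP4@1, OP6@2, OP2@5) gives peak 13: h1:13  h2:12  h3:9  h4:6  h5:4  h6:3  h7:0.
Shift OP7→3, OP1→4, OP4→3, OP6→4, OP2→7.
Schedule OP5@1, OP7@3, OP1@4, OP3@1, OP4@3, OP6@4, OP2@7: h1:8  h2:8  h3:8  h4:7  h5:6  h6:6  h7:4 — peak 8.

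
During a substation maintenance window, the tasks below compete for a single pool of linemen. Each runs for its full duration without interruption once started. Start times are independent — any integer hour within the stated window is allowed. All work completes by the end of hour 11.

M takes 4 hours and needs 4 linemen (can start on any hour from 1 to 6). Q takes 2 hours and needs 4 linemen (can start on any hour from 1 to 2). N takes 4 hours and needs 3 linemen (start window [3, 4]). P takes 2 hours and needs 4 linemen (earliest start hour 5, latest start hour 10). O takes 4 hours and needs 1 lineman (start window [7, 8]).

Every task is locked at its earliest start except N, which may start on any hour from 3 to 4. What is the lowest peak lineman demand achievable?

8

N@3: h1:8  h2:8  h3:7  h4:7  h5:7  h6:7  h7:1  h8:1  h9:1  h10:1  h11:0 → peak 8
N@4: h1:8  h2:8  h3:4  h4:7  h5:7  h6:7  h7:4  h8:1  h9:1  h10:1  h11:0 → peak 8
Best is N@3, peak 8.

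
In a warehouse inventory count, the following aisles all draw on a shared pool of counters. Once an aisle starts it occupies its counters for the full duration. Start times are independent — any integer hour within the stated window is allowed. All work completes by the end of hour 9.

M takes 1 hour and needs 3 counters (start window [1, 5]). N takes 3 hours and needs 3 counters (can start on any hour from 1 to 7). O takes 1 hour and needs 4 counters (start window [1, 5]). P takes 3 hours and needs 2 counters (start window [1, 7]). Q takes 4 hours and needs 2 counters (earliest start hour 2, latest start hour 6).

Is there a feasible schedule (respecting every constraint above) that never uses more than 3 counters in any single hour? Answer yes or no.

Total counter-hours = 30; over 9 hours the average is 30/9 > 3, so some hour must exceed 3.

no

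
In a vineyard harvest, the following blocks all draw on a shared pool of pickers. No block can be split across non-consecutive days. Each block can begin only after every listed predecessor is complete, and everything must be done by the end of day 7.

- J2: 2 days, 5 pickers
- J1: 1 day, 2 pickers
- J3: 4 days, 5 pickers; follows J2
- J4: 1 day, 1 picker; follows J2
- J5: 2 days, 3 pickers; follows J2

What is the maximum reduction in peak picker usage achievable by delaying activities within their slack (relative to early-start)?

1

Early-start peak: d1:7  d2:5  d3:9  d4:8  d5:5  d6:5  d7:0 ⇒ 9.
Leveled (J2@1, J1@1, J3@3, J4@3, J5@4): d1:7  d2:5  d3:6  d4:8  d5:8  d6:5  d7:0 ⇒ 8.
Reduction 9 − 8 = 1.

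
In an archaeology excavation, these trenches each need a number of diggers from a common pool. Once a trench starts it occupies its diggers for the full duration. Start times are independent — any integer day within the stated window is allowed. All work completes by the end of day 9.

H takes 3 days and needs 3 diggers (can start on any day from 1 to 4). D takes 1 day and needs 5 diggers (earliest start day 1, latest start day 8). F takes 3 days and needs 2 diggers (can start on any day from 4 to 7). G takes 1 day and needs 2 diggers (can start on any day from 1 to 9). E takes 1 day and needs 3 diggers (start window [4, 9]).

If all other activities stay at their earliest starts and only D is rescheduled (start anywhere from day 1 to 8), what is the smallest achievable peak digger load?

5

D@1: d1:10  d2:3  d3:3  d4:5  d5:2  d6:2  d7:0  d8:0  d9:0 → peak 10
D@2: d1:5  d2:8  d3:3  d4:5  d5:2  d6:2  d7:0  d8:0  d9:0 → peak 8
D@3: d1:5  d2:3  d3:8  d4:5  d5:2  d6:2  d7:0  d8:0  d9:0 → peak 8
D@4: d1:5  d2:3  d3:3  d4:10  d5:2  d6:2  d7:0  d8:0  d9:0 → peak 10
D@5: d1:5  d2:3  d3:3  d4:5  d5:7  d6:2  d7:0  d8:0  d9:0 → peak 7
D@6: d1:5  d2:3  d3:3  d4:5  d5:2  d6:7  d7:0  d8:0  d9:0 → peak 7
D@7: d1:5  d2:3  d3:3  d4:5  d5:2  d6:2  d7:5  d8:0  d9:0 → peak 5
D@8: d1:5  d2:3  d3:3  d4:5  d5:2  d6:2  d7:0  d8:5  d9:0 → peak 5
Best is D@7, peak 5.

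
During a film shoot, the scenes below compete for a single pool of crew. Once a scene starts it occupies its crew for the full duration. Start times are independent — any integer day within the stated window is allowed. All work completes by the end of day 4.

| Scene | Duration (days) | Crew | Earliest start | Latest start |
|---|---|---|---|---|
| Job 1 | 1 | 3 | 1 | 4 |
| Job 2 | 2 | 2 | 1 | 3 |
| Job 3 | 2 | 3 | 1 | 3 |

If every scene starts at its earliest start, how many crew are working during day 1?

At early start, day 1 has: Job 1, Job 2, Job 3.
Demand: 3 + 2 + 3 = 8.

8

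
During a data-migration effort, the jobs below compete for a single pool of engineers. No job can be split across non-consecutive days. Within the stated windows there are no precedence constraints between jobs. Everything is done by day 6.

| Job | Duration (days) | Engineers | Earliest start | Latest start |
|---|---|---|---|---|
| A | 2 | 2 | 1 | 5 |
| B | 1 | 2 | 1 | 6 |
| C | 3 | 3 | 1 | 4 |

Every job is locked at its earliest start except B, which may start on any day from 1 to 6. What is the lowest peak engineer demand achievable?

5

B@1: d1:7  d2:5  d3:3  d4:0  d5:0  d6:0 → peak 7
B@2: d1:5  d2:7  d3:3  d4:0  d5:0  d6:0 → peak 7
B@3: d1:5  d2:5  d3:5  d4:0  d5:0  d6:0 → peak 5
B@4: d1:5  d2:5  d3:3  d4:2  d5:0  d6:0 → peak 5
B@5: d1:5  d2:5  d3:3  d4:0  d5:2  d6:0 → peak 5
B@6: d1:5  d2:5  d3:3  d4:0  d5:0  d6:2 → peak 5
Best is B@3, peak 5.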